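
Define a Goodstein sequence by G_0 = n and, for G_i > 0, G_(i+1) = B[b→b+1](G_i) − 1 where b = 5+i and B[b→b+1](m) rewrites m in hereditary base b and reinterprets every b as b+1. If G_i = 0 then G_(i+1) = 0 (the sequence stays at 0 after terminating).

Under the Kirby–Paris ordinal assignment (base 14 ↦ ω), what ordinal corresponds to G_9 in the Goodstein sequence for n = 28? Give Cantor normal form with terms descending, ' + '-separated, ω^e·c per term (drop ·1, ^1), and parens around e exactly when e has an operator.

[0] 28 ≡ 5^2 + 3 (base 5). Lift 6: 39. −1: 38.
[1] 38 ≡ 6^2 + 2 (base 6). Lift 7: 51. −1: 50.
[2] 50 ≡ 7^2 + 1 (base 7). Lift 8: 65. −1: 64.
[3] 64 ≡ 8^2 (base 8). Lift 9: 81. −1: 80.
[4] 80 ≡ 8·9 + 8 (base 9). Lift 10: 88. −1: 87.
[5] 87 ≡ 8·10 + 7 (base 10). Lift 11: 95. −1: 94.
[6] 94 ≡ 8·11 + 6 (base 11). Lift 12: 102. −1: 101.
[7] 101 ≡ 8·12 + 5 (base 12). Lift 13: 109. −1: 108.
[8] 108 ≡ 8·13 + 4 (base 13). Lift 14: 116. −1: 115.

ω·8 + 3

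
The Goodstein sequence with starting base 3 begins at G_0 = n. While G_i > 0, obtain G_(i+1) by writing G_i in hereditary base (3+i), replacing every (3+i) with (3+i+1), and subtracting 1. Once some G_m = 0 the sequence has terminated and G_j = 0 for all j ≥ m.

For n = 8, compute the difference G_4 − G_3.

0

i=0: 8 = 2·3 + 2 (b=3); 3→4: 2·4 + 2 = 10; 10−1 = 9
i=1: 9 = 2·4 + 1 (b=4); 4→5: 2·5 + 1 = 11; 11−1 = 10
i=2: 10 = 2·5 (b=5); 5→6: 2·6 = 12; 12−1 = 11
i=3: 11 = 6 + 5 (b=6); 6→7: 7 + 5 = 12; 12−1 = 11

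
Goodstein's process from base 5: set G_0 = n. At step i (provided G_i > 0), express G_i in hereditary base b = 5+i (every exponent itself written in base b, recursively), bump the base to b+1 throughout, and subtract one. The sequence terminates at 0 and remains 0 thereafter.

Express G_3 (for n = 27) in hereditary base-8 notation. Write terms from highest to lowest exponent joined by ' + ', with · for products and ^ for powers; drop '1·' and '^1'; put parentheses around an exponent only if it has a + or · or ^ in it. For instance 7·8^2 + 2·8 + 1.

G_0=27  [base 5] 5^2 + 2  →[5↦6]→  6^2 + 2 = 38  −1 ⇒ G_1=37
G_1=37  [base 6] 6^2 + 1  →[6↦7]→  7^2 + 1 = 50  −1 ⇒ G_2=49
G_2=49  [base 7] 7^2  →[7↦8]→  8^2 = 64  −1 ⇒ G_3=63

7·8 + 7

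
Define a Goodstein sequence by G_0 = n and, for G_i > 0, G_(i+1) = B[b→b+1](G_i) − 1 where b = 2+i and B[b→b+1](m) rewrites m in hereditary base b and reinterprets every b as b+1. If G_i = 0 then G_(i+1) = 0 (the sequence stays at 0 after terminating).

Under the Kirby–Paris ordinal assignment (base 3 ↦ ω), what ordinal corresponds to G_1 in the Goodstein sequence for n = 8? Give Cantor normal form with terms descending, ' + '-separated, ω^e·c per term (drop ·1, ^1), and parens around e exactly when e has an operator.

ω^ω·2 + ω^2·2 + ω·2 + 2

i=0: 8 = 2^(2 + 1) (b=2); 2→3: 3^(3 + 1) = 81; 81−1 = 80
i=1: 80 = 2·3^3 + 2·3^2 + 2·3 + 2 (b=3); 3→4: 2·4^4 + 2·4^2 + 2·4 + 2 = 554; 554−1 = 553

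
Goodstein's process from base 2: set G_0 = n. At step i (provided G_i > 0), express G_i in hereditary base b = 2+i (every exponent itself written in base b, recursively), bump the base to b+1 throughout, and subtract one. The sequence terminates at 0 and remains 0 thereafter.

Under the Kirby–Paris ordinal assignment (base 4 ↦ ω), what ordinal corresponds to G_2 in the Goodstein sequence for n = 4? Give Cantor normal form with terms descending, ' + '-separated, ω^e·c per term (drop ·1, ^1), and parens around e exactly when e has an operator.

[0] 4 ≡ 2^2 (base 2). Lift 3: 27. −1: 26.
[1] 26 ≡ 2·3^2 + 2·3 + 2 (base 3). Lift 4: 42. −1: 41.
[2] 41 ≡ 2·4^2 + 2·4 + 1 (base 4). Lift 5: 61. −1: 60.

ω^2·2 + ω·2 + 1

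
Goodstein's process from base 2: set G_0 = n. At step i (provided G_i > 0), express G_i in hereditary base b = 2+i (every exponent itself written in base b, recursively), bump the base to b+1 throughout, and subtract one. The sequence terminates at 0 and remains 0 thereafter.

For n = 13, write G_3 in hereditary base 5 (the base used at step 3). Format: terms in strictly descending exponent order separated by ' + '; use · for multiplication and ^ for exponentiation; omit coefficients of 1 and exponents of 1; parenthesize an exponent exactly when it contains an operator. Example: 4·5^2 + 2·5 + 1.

5^(5 + 1) + 3·5^3 + 3·5^2 + 3·5 + 2

(0) 13|_2 = 2^(2 + 1) + 2^2 + 1 ↦ 3^(3 + 1) + 3^3 + 1|_3 = 109 ⇒ 108
(1) 108|_3 = 3^(3 + 1) + 3^3 ↦ 4^(4 + 1) + 4^4|_4 = 1280 ⇒ 1279
(2) 1279|_4 = 4^(4 + 1) + 3·4^3 + 3·4^2 + 3·4 + 3 ↦ 5^(5 + 1) + 3·5^3 + 3·5^2 + 3·5 + 3|_5 = 16093 ⇒ 16092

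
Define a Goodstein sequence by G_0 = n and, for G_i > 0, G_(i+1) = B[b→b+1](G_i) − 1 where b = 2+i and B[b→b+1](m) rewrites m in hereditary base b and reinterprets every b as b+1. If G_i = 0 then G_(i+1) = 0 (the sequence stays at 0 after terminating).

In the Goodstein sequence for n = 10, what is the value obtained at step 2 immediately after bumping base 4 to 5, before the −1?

10 —HB2→ 2^(2 + 1) + 2 —bump→ 3^(3 + 1) + 3 = 84 —(−1)→ 83
83 —HB3→ 3^(3 + 1) + 2 —bump→ 4^(4 + 1) + 2 = 1026 —(−1)→ 1025
1025 —HB4→ 4^(4 + 1) + 1 —bump→ 5^(5 + 1) + 1 = 15626 —(−1)→ 15625

15626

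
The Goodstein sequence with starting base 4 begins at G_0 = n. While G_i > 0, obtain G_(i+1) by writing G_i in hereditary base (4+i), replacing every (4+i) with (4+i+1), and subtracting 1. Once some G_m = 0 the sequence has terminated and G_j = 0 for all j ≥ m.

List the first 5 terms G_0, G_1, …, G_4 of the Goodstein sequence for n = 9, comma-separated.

[0] 9 ≡ 2·4 + 1 (base 4). Lift 5: 11. −1: 10.
[1] 10 ≡ 2·5 (base 5). Lift 6: 12. −1: 11.
[2] 11 ≡ 6 + 5 (base 6). Lift 7: 12. −1: 11.
[3] 11 ≡ 7 + 4 (base 7). Lift 8: 12. −1: 11.

9, 10, 11, 11, 11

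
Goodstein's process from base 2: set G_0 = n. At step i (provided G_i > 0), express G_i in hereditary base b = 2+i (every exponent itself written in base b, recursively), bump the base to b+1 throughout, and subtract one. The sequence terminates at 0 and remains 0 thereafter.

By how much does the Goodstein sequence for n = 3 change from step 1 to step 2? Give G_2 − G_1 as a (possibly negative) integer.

0

step 0: 3 = 2 + 1; sub 3 for 2: 3 + 1; = 4; G_1 = 4−1 = 3
step 1: 3 = 3; sub 4 for 3: 4; = 4; G_2 = 4−1 = 3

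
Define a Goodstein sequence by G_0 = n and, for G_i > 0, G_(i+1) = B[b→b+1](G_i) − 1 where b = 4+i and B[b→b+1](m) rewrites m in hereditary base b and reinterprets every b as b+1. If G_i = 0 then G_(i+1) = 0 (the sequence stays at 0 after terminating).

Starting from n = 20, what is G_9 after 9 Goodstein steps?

123

i=0: 20 = 4^2 + 4 (b=4); 4→5: 5^2 + 5 = 30; 30−1 = 29
i=1: 29 = 5^2 + 4 (b=5); 5→6: 6^2 + 4 = 40; 40−1 = 39
i=2: 39 = 6^2 + 3 (b=6); 6→7: 7^2 + 3 = 52; 52−1 = 51
i=3: 51 = 7^2 + 2 (b=7); 7→8: 8^2 + 2 = 66; 66−1 = 65
i=4: 65 = 8^2 + 1 (b=8); 8→9: 9^2 + 1 = 82; 82−1 = 81
i=5: 81 = 9^2 (b=9); 9→10: 10^2 = 100; 100−1 = 99
i=6: 99 = 9·10 + 9 (b=10); 10→11: 9·11 + 9 = 108; 108−1 = 107
i=7: 107 = 9·11 + 8 (b=11); 11→12: 9·12 + 8 = 116; 116−1 = 115
i=8: 115 = 9·12 + 7 (b=12); 12→13: 9·13 + 7 = 124; 124−1 = 123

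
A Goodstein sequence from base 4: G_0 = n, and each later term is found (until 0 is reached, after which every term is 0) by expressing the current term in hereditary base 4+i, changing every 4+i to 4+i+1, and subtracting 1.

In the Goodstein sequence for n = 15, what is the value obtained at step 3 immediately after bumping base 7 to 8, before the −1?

24

G_0=15  [base 4] 3·4 + 3  →[4↦5]→  3·5 + 3 = 18  −1 ⇒ G_1=17
G_1=17  [base 5] 3·5 + 2  →[5↦6]→  3·6 + 2 = 20  −1 ⇒ G_2=19
G_2=19  [base 6] 3·6 + 1  →[6↦7]→  3·7 + 1 = 22  −1 ⇒ G_3=21
G_3=21  [base 7] 3·7  →[7↦8]→  3·8 = 24  −1 ⇒ G_4=23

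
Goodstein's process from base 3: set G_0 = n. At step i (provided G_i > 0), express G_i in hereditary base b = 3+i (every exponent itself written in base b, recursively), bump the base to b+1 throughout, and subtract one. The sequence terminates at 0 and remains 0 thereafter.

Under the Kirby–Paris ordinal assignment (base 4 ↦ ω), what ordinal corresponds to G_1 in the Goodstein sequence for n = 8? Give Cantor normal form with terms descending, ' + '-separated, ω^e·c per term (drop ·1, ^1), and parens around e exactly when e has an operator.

ω·2 + 1

G_0 = 8. HB_3(8) = 2·3 + 2. Bump = 10. G_1 = 9.
G_1 = 9. HB_4(9) = 2·4 + 1. Bump = 11. G_2 = 10.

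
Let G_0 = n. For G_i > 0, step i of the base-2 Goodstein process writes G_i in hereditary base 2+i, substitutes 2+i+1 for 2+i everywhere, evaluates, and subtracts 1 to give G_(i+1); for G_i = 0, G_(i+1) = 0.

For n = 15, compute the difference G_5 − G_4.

6261751

step 0: 15 = 2^(2 + 1) + 2^2 + 2 + 1; sub 3 for 2: 3^(3 + 1) + 3^3 + 3 + 1; = 112; G_1 = 112−1 = 111
step 1: 111 = 3^(3 + 1) + 3^3 + 3; sub 4 for 3: 4^(4 + 1) + 4^4 + 4; = 1284; G_2 = 1284−1 = 1283
step 2: 1283 = 4^(4 + 1) + 4^4 + 3; sub 5 for 4: 5^(5 + 1) + 5^5 + 3; = 18753; G_3 = 18753−1 = 18752
step 3: 18752 = 5^(5 + 1) + 5^5 + 2; sub 6 for 5: 6^(6 + 1) + 6^6 + 2; = 326594; G_4 = 326594−1 = 326593
step 4: 326593 = 6^(6 + 1) + 6^6 + 1; sub 7 for 6: 7^(7 + 1) + 7^7 + 1; = 6588345; G_5 = 6588345−1 = 6588344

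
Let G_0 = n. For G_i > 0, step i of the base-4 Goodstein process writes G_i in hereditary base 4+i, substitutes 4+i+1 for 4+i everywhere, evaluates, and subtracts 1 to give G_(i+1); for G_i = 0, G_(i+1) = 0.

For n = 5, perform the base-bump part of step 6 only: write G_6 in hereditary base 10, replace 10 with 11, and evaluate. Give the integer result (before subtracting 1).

i=0: 5 = 4 + 1 (b=4); 4→5: 5 + 1 = 6; 6−1 = 5
i=1: 5 = 5 (b=5); 5→6: 6 = 6; 6−1 = 5
i=2: 5 = 5 (b=6); 6→7: 5 = 5; 5−1 = 4
i=3: 4 = 4 (b=7); 7→8: 4 = 4; 4−1 = 3
i=4: 3 = 3 (b=8); 8→9: 3 = 3; 3−1 = 2
i=5: 2 = 2 (b=9); 9→10: 2 = 2; 2−1 = 1
i=6: 1 = 1 (b=10); 10→11: 1 = 1; 1−1 = 0

1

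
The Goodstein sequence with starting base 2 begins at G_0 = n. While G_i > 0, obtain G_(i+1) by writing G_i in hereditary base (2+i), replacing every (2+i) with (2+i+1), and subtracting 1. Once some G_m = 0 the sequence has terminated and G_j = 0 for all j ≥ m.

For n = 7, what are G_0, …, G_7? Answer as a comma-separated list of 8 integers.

7, 30, 259, 3127, 46657, 823543, 16777215, 37665879

step 0: 7 = 2^2 + 2 + 1; sub 3 for 2: 3^3 + 3 + 1; = 31; G_1 = 31−1 = 30
step 1: 30 = 3^3 + 3; sub 4 for 3: 4^4 + 4; = 260; G_2 = 260−1 = 259
step 2: 259 = 4^4 + 3; sub 5 for 4: 5^5 + 3; = 3128; G_3 = 3128−1 = 3127
step 3: 3127 = 5^5 + 2; sub 6 for 5: 6^6 + 2; = 46658; G_4 = 46658−1 = 46657
step 4: 46657 = 6^6 + 1; sub 7 for 6: 7^7 + 1; = 823544; G_5 = 823544−1 = 823543
step 5: 823543 = 7^7; sub 8 for 7: 8^8; = 16777216; G_6 = 16777216−1 = 16777215
step 6: 16777215 = 7·8^7 + 7·8^6 + 7·8^5 + 7·8^4 + 7·8^3 + 7·8^2 + 7·8 + 7; sub 9 for 8: 7·9^7 + 7·9^6 + 7·9^5 + 7·9^4 + 7·9^3 + 7·9^2 + 7·9 + 7; = 37665880; G_7 = 37665880−1 = 37665879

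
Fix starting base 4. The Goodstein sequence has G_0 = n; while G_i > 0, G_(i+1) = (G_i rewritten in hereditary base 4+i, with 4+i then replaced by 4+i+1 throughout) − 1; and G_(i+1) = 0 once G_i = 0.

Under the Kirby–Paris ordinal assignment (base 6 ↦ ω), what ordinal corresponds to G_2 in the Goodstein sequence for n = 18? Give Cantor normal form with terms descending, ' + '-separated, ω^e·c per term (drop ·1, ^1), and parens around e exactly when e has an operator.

ω^2

G_0=18  [base 4] 4^2 + 2  →[4↦5]→  5^2 + 2 = 27  −1 ⇒ G_1=26
G_1=26  [base 5] 5^2 + 1  →[5↦6]→  6^2 + 1 = 37  −1 ⇒ G_2=36
G_2=36  [base 6] 6^2  →[6↦7]→  7^2 = 49  −1 ⇒ G_3=48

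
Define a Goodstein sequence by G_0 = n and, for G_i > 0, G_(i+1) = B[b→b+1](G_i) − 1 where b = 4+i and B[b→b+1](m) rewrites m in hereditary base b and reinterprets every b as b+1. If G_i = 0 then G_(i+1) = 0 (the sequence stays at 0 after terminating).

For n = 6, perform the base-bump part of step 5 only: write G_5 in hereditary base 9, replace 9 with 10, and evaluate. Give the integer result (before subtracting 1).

4

i=0: 6 = 4 + 2 (b=4); 4→5: 5 + 2 = 7; 7−1 = 6
i=1: 6 = 5 + 1 (b=5); 5→6: 6 + 1 = 7; 7−1 = 6
i=2: 6 = 6 (b=6); 6→7: 7 = 7; 7−1 = 6
i=3: 6 = 6 (b=7); 7→8: 6 = 6; 6−1 = 5
i=4: 5 = 5 (b=8); 8→9: 5 = 5; 5−1 = 4
i=5: 4 = 4 (b=9); 9→10: 4 = 4; 4−1 = 3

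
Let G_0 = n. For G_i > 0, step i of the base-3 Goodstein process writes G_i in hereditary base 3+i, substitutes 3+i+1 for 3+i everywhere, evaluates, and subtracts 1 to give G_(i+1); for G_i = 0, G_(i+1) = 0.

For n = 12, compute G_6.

69

i=0: 12 = 3^2 + 3 (b=3); 3→4: 4^2 + 4 = 20; 20−1 = 19
i=1: 19 = 4^2 + 3 (b=4); 4→5: 5^2 + 3 = 28; 28−1 = 27
i=2: 27 = 5^2 + 2 (b=5); 5→6: 6^2 + 2 = 38; 38−1 = 37
i=3: 37 = 6^2 + 1 (b=6); 6→7: 7^2 + 1 = 50; 50−1 = 49
i=4: 49 = 7^2 (b=7); 7→8: 8^2 = 64; 64−1 = 63
i=5: 63 = 7·8 + 7 (b=8); 8→9: 7·9 + 7 = 70; 70−1 = 69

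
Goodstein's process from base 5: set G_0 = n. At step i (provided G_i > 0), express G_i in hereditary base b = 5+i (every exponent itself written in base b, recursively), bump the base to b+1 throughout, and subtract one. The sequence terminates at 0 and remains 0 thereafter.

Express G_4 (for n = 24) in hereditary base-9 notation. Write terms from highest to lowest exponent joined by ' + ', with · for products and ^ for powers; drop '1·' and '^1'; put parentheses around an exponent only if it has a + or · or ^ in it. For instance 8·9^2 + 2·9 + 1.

4·9

[0] 24 ≡ 4·5 + 4 (base 5). Lift 6: 28. −1: 27.
[1] 27 ≡ 4·6 + 3 (base 6). Lift 7: 31. −1: 30.
[2] 30 ≡ 4·7 + 2 (base 7). Lift 8: 34. −1: 33.
[3] 33 ≡ 4·8 + 1 (base 8). Lift 9: 37. −1: 36.
[4] 36 ≡ 4·9 (base 9). Lift 10: 40. −1: 39.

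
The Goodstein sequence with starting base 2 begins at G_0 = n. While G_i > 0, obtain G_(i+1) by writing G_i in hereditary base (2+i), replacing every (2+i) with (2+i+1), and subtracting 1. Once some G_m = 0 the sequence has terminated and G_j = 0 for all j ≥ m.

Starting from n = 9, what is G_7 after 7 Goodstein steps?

(0) 9|_2 = 2^(2 + 1) + 1 ↦ 3^(3 + 1) + 1|_3 = 82 ⇒ 81
(1) 81|_3 = 3^(3 + 1) ↦ 4^(4 + 1)|_4 = 1024 ⇒ 1023
(2) 1023|_4 = 3·4^4 + 3·4^3 + 3·4^2 + 3·4 + 3 ↦ 3·5^5 + 3·5^3 + 3·5^2 + 3·5 + 3|_5 = 9843 ⇒ 9842
(3) 9842|_5 = 3·5^5 + 3·5^3 + 3·5^2 + 3·5 + 2 ↦ 3·6^6 + 3·6^3 + 3·6^2 + 3·6 + 2|_6 = 140744 ⇒ 140743
(4) 140743|_6 = 3·6^6 + 3·6^3 + 3·6^2 + 3·6 + 1 ↦ 3·7^7 + 3·7^3 + 3·7^2 + 3·7 + 1|_7 = 2471827 ⇒ 2471826
(5) 2471826|_7 = 3·7^7 + 3·7^3 + 3·7^2 + 3·7 ↦ 3·8^8 + 3·8^3 + 3·8^2 + 3·8|_8 = 50333400 ⇒ 50333399
(6) 50333399|_8 = 3·8^8 + 3·8^3 + 3·8^2 + 2·8 + 7 ↦ 3·9^9 + 3·9^3 + 3·9^2 + 2·9 + 7|_9 = 1162263922 ⇒ 1162263921
(7) 1162263921|_9 = 3·9^9 + 3·9^3 + 3·9^2 + 2·9 + 6 ↦ 3·10^10 + 3·10^3 + 3·10^2 + 2·10 + 6|_10 = 30000003326 ⇒ 30000003325

1162263921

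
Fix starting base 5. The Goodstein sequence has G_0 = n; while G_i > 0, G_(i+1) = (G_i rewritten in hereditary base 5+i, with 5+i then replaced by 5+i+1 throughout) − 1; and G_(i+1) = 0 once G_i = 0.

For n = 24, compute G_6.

41

G_0=24  [base 5] 4·5 + 4  →[5↦6]→  4·6 + 4 = 28  −1 ⇒ G_1=27
G_1=27  [base 6] 4·6 + 3  →[6↦7]→  4·7 + 3 = 31  −1 ⇒ G_2=30
G_2=30  [base 7] 4·7 + 2  →[7↦8]→  4·8 + 2 = 34  −1 ⇒ G_3=33
G_3=33  [base 8] 4·8 + 1  →[8↦9]→  4·9 + 1 = 37  −1 ⇒ G_4=36
G_4=36  [base 9] 4·9  →[9↦10]→  4·10 = 40  −1 ⇒ G_5=39
G_5=39  [base 10] 3·10 + 9  →[10↦11]→  3·11 + 9 = 42  −1 ⇒ G_6=41
G_6=41  [base 11] 3·11 + 8  →[11↦12]→  3·12 + 8 = 44  −1 ⇒ G_7=43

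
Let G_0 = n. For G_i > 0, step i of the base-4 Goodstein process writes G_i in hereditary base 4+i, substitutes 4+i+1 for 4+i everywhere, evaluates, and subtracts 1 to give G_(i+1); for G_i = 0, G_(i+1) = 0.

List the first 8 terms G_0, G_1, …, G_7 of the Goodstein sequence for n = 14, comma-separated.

14, 16, 18, 20, 21, 22, 23, 24

i=0: 14 = 3·4 + 2 (b=4); 4→5: 3·5 + 2 = 17; 17−1 = 16
i=1: 16 = 3·5 + 1 (b=5); 5→6: 3·6 + 1 = 19; 19−1 = 18
i=2: 18 = 3·6 (b=6); 6→7: 3·7 = 21; 21−1 = 20
i=3: 20 = 2·7 + 6 (b=7); 7→8: 2·8 + 6 = 22; 22−1 = 21
i=4: 21 = 2·8 + 5 (b=8); 8→9: 2·9 + 5 = 23; 23−1 = 22
i=5: 22 = 2·9 + 4 (b=9); 9→10: 2·10 + 4 = 24; 24−1 = 23
i=6: 23 = 2·10 + 3 (b=10); 10→11: 2·11 + 3 = 25; 25−1 = 24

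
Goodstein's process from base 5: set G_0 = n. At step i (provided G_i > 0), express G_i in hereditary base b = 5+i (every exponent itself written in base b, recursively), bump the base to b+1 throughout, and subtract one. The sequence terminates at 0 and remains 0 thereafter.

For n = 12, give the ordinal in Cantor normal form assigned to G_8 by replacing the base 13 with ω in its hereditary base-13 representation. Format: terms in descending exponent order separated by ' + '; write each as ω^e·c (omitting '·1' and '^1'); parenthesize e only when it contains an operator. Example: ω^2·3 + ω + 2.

[0] 12 ≡ 2·5 + 2 (base 5). Lift 6: 14. −1: 13.
[1] 13 ≡ 2·6 + 1 (base 6). Lift 7: 15. −1: 14.
[2] 14 ≡ 2·7 (base 7). Lift 8: 16. −1: 15.
[3] 15 ≡ 8 + 7 (base 8). Lift 9: 16. −1: 15.
[4] 15 ≡ 9 + 6 (base 9). Lift 10: 16. −1: 15.
[5] 15 ≡ 10 + 5 (base 10). Lift 11: 16. −1: 15.
[6] 15 ≡ 11 + 4 (base 11). Lift 12: 16. −1: 15.
[7] 15 ≡ 12 + 3 (base 12). Lift 13: 16. −1: 15.

ω + 2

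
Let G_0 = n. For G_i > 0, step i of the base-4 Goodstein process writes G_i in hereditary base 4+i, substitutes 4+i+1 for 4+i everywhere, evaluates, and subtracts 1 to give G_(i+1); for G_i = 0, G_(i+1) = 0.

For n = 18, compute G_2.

36

(0) 18|_4 = 4^2 + 2 ↦ 5^2 + 2|_5 = 27 ⇒ 26
(1) 26|_5 = 5^2 + 1 ↦ 6^2 + 1|_6 = 37 ⇒ 36
(2) 36|_6 = 6^2 ↦ 7^2|_7 = 49 ⇒ 48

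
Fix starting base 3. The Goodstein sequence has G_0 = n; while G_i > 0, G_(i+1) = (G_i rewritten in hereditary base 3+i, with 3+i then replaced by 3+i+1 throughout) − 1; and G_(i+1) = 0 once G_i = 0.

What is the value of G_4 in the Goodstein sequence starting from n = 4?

G_0=4  [base 3] 3 + 1  →[3↦4]→  4 + 1 = 5  −1 ⇒ G_1=4
G_1=4  [base 4] 4  →[4↦5]→  5 = 5  −1 ⇒ G_2=4
G_2=4  [base 5] 4  →[5↦6]→  4 = 4  −1 ⇒ G_3=3
G_3=3  [base 6] 3  →[6↦7]→  3 = 3  −1 ⇒ G_4=2
G_4=2  [base 7] 2  →[7↦8]→  2 = 2  −1 ⇒ G_5=1

2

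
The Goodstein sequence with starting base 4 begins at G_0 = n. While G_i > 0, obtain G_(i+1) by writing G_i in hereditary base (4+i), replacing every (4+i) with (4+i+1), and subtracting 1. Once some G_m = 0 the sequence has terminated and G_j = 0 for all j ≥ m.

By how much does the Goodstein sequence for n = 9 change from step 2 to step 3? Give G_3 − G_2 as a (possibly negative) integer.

0

[0] 9 ≡ 2·4 + 1 (base 4). Lift 5: 11. −1: 10.
[1] 10 ≡ 2·5 (base 5). Lift 6: 12. −1: 11.
[2] 11 ≡ 6 + 5 (base 6). Lift 7: 12. −1: 11.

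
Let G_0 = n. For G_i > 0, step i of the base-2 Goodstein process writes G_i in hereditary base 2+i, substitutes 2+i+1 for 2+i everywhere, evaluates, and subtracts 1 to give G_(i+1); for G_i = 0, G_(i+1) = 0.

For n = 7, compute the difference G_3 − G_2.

2868

G_0 = 7. HB_2(7) = 2^2 + 2 + 1. Bump = 31. G_1 = 30.
G_1 = 30. HB_3(30) = 3^3 + 3. Bump = 260. G_2 = 259.
G_2 = 259. HB_4(259) = 4^4 + 3. Bump = 3128. G_3 = 3127.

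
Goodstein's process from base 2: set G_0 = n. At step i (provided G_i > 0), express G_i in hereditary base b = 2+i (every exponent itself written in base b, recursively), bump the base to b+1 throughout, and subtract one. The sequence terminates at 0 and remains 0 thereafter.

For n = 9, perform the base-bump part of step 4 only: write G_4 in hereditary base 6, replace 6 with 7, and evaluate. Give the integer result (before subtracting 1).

9 —HB2→ 2^(2 + 1) + 1 —bump→ 3^(3 + 1) + 1 = 82 —(−1)→ 81
81 —HB3→ 3^(3 + 1) —bump→ 4^(4 + 1) = 1024 —(−1)→ 1023
1023 —HB4→ 3·4^4 + 3·4^3 + 3·4^2 + 3·4 + 3 —bump→ 3·5^5 + 3·5^3 + 3·5^2 + 3·5 + 3 = 9843 —(−1)→ 9842
9842 —HB5→ 3·5^5 + 3·5^3 + 3·5^2 + 3·5 + 2 —bump→ 3·6^6 + 3·6^3 + 3·6^2 + 3·6 + 2 = 140744 —(−1)→ 140743
140743 —HB6→ 3·6^6 + 3·6^3 + 3·6^2 + 3·6 + 1 —bump→ 3·7^7 + 3·7^3 + 3·7^2 + 3·7 + 1 = 2471827 —(−1)→ 2471826

2471827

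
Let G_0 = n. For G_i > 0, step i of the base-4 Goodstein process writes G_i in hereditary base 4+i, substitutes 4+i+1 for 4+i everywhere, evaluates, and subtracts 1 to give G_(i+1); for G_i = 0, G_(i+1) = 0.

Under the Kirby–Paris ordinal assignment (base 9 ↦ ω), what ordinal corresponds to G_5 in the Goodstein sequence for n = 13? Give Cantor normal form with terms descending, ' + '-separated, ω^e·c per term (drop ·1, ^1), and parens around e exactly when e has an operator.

13 —HB4→ 3·4 + 1 —bump→ 3·5 + 1 = 16 —(−1)→ 15
15 —HB5→ 3·5 —bump→ 3·6 = 18 —(−1)→ 17
17 —HB6→ 2·6 + 5 —bump→ 2·7 + 5 = 19 —(−1)→ 18
18 —HB7→ 2·7 + 4 —bump→ 2·8 + 4 = 20 —(−1)→ 19
19 —HB8→ 2·8 + 3 —bump→ 2·9 + 3 = 21 —(−1)→ 20

ω·2 + 2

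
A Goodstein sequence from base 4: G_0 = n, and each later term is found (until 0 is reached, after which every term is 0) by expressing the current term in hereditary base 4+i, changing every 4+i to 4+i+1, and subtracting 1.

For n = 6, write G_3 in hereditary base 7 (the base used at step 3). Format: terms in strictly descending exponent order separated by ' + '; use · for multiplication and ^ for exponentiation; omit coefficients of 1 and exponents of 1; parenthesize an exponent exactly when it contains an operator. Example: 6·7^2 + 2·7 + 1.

step 0: 6 = 4 + 2; sub 5 for 4: 5 + 2; = 7; G_1 = 7−1 = 6
step 1: 6 = 5 + 1; sub 6 for 5: 6 + 1; = 7; G_2 = 7−1 = 6
step 2: 6 = 6; sub 7 for 6: 7; = 7; G_3 = 7−1 = 6
step 3: 6 = 6; sub 8 for 7: 6; = 6; G_4 = 6−1 = 5

6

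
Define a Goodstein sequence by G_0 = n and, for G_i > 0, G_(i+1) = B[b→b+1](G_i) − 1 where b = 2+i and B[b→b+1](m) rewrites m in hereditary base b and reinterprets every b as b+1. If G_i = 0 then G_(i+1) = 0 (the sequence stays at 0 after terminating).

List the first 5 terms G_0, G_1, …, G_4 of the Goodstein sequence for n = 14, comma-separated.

(0) 14|_2 = 2^(2 + 1) + 2^2 + 2 ↦ 3^(3 + 1) + 3^3 + 3|_3 = 111 ⇒ 110
(1) 110|_3 = 3^(3 + 1) + 3^3 + 2 ↦ 4^(4 + 1) + 4^4 + 2|_4 = 1282 ⇒ 1281
(2) 1281|_4 = 4^(4 + 1) + 4^4 + 1 ↦ 5^(5 + 1) + 5^5 + 1|_5 = 18751 ⇒ 18750
(3) 18750|_5 = 5^(5 + 1) + 5^5 ↦ 6^(6 + 1) + 6^6|_6 = 326592 ⇒ 326591

14, 110, 1281, 18750, 326591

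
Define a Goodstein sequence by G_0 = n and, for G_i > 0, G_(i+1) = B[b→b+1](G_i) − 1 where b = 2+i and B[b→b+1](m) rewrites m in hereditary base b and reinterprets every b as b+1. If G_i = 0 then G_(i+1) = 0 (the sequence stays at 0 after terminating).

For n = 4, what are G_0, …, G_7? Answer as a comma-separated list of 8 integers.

(0) 4|_2 = 2^2 ↦ 3^3|_3 = 27 ⇒ 26
(1) 26|_3 = 2·3^2 + 2·3 + 2 ↦ 2·4^2 + 2·4 + 2|_4 = 42 ⇒ 41
(2) 41|_4 = 2·4^2 + 2·4 + 1 ↦ 2·5^2 + 2·5 + 1|_5 = 61 ⇒ 60
(3) 60|_5 = 2·5^2 + 2·5 ↦ 2·6^2 + 2·6|_6 = 84 ⇒ 83
(4) 83|_6 = 2·6^2 + 6 + 5 ↦ 2·7^2 + 7 + 5|_7 = 110 ⇒ 109
(5) 109|_7 = 2·7^2 + 7 + 4 ↦ 2·8^2 + 8 + 4|_8 = 140 ⇒ 139
(6) 139|_8 = 2·8^2 + 8 + 3 ↦ 2·9^2 + 9 + 3|_9 = 174 ⇒ 173

4, 26, 41, 60, 83, 109, 139, 173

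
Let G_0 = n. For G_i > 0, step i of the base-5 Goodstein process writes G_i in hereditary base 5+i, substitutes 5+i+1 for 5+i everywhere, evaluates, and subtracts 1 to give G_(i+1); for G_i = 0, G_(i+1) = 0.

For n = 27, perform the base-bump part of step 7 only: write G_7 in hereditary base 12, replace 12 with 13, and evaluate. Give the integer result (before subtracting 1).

94

base 5: 27 = 5^2 + 2; at 6: 6^2 + 2 = 38; next = 37
base 6: 37 = 6^2 + 1; at 7: 7^2 + 1 = 50; next = 49
base 7: 49 = 7^2; at 8: 8^2 = 64; next = 63
base 8: 63 = 7·8 + 7; at 9: 7·9 + 7 = 70; next = 69
base 9: 69 = 7·9 + 6; at 10: 7·10 + 6 = 76; next = 75
base 10: 75 = 7·10 + 5; at 11: 7·11 + 5 = 82; next = 81
base 11: 81 = 7·11 + 4; at 12: 7·12 + 4 = 88; next = 87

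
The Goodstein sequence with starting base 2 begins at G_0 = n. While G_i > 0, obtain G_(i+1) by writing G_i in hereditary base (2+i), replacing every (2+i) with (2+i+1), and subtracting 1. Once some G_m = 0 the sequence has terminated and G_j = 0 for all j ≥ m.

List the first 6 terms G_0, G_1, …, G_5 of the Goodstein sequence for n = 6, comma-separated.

base 2: 6 = 2^2 + 2; at 3: 3^3 + 3 = 30; next = 29
base 3: 29 = 3^3 + 2; at 4: 4^4 + 2 = 258; next = 257
base 4: 257 = 4^4 + 1; at 5: 5^5 + 1 = 3126; next = 3125
base 5: 3125 = 5^5; at 6: 6^6 = 46656; next = 46655
base 6: 46655 = 5·6^5 + 5·6^4 + 5·6^3 + 5·6^2 + 5·6 + 5; at 7: 5·7^5 + 5·7^4 + 5·7^3 + 5·7^2 + 5·7 + 5 = 98040; next = 98039

6, 29, 257, 3125, 46655, 98039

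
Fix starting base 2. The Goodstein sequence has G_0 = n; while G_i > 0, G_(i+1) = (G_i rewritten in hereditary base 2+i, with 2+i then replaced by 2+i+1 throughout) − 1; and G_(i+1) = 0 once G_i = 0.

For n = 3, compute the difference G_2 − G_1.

step 0: 3 = 2 + 1; sub 3 for 2: 3 + 1; = 4; G_1 = 4−1 = 3
step 1: 3 = 3; sub 4 for 3: 4; = 4; G_2 = 4−1 = 3

0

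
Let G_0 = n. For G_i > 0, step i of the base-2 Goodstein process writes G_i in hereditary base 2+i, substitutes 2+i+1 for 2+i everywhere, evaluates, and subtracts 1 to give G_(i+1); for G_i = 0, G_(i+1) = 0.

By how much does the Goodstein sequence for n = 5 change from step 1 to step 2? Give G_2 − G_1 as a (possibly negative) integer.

228

5 —HB2→ 2^2 + 1 —bump→ 3^3 + 1 = 28 —(−1)→ 27
27 —HB3→ 3^3 —bump→ 4^4 = 256 —(−1)→ 255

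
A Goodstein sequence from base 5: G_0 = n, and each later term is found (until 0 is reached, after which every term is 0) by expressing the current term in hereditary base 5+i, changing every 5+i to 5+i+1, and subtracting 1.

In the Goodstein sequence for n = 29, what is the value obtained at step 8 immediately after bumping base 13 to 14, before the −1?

132

i=0: 29 = 5^2 + 4 (b=5); 5→6: 6^2 + 4 = 40; 40−1 = 39
i=1: 39 = 6^2 + 3 (b=6); 6→7: 7^2 + 3 = 52; 52−1 = 51
i=2: 51 = 7^2 + 2 (b=7); 7→8: 8^2 + 2 = 66; 66−1 = 65
i=3: 65 = 8^2 + 1 (b=8); 8→9: 9^2 + 1 = 82; 82−1 = 81
i=4: 81 = 9^2 (b=9); 9→10: 10^2 = 100; 100−1 = 99
i=5: 99 = 9·10 + 9 (b=10); 10→11: 9·11 + 9 = 108; 108−1 = 107
i=6: 107 = 9·11 + 8 (b=11); 11→12: 9·12 + 8 = 116; 116−1 = 115
i=7: 115 = 9·12 + 7 (b=12); 12→13: 9·13 + 7 = 124; 124−1 = 123
i=8: 123 = 9·13 + 6 (b=13); 13→14: 9·14 + 6 = 132; 132−1 = 131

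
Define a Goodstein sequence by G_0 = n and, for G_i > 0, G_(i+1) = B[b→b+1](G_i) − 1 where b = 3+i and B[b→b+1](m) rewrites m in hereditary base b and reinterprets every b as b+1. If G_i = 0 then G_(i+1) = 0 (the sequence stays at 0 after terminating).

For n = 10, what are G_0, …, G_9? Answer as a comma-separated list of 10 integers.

G_0=10  [base 3] 3^2 + 1  →[3↦4]→  4^2 + 1 = 17  −1 ⇒ G_1=16
G_1=16  [base 4] 4^2  →[4↦5]→  5^2 = 25  −1 ⇒ G_2=24
G_2=24  [base 5] 4·5 + 4  →[5↦6]→  4·6 + 4 = 28  −1 ⇒ G_3=27
G_3=27  [base 6] 4·6 + 3  →[6↦7]→  4·7 + 3 = 31  −1 ⇒ G_4=30
G_4=30  [base 7] 4·7 + 2  →[7↦8]→  4·8 + 2 = 34  −1 ⇒ G_5=33
G_5=33  [base 8] 4·8 + 1  →[8↦9]→  4·9 + 1 = 37  −1 ⇒ G_6=36
G_6=36  [base 9] 4·9  →[9↦10]→  4·10 = 40  −1 ⇒ G_7=39
G_7=39  [base 10] 3·10 + 9  →[10↦11]→  3·11 + 9 = 42  −1 ⇒ G_8=41
G_8=41  [base 11] 3·11 + 8  →[11↦12]→  3·12 + 8 = 44  −1 ⇒ G_9=43

10, 16, 24, 27, 30, 33, 36, 39, 41, 43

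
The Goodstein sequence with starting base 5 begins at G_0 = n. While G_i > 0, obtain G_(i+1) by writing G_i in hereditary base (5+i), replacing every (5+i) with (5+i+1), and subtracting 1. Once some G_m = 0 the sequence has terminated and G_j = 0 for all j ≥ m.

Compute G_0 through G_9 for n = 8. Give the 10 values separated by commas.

8, 8, 8, 8, 8, 7, 6, 5, 4, 3

[0] 8 ≡ 5 + 3 (base 5). Lift 6: 9. −1: 8.
[1] 8 ≡ 6 + 2 (base 6). Lift 7: 9. −1: 8.
[2] 8 ≡ 7 + 1 (base 7). Lift 8: 9. −1: 8.
[3] 8 ≡ 8 (base 8). Lift 9: 9. −1: 8.
[4] 8 ≡ 8 (base 9). Lift 10: 8. −1: 7.
[5] 7 ≡ 7 (base 10). Lift 11: 7. −1: 6.
[6] 6 ≡ 6 (base 11). Lift 12: 6. −1: 5.
[7] 5 ≡ 5 (base 12). Lift 13: 5. −1: 4.
[8] 4 ≡ 4 (base 13). Lift 14: 4. −1: 3.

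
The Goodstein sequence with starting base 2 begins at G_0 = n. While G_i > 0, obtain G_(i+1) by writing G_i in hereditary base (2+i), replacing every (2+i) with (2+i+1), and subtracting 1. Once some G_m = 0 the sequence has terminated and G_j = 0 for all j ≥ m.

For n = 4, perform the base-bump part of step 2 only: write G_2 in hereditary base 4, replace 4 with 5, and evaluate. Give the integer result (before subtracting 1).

61

base 2: 4 = 2^2; at 3: 3^3 = 27; next = 26
base 3: 26 = 2·3^2 + 2·3 + 2; at 4: 2·4^2 + 2·4 + 2 = 42; next = 41
base 4: 41 = 2·4^2 + 2·4 + 1; at 5: 2·5^2 + 2·5 + 1 = 61; next = 60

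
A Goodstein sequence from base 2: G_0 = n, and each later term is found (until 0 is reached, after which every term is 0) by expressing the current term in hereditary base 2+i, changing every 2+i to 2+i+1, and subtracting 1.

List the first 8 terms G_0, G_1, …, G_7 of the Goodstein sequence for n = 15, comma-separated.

15 —HB2→ 2^(2 + 1) + 2^2 + 2 + 1 —bump→ 3^(3 + 1) + 3^3 + 3 + 1 = 112 —(−1)→ 111
111 —HB3→ 3^(3 + 1) + 3^3 + 3 —bump→ 4^(4 + 1) + 4^4 + 4 = 1284 —(−1)→ 1283
1283 —HB4→ 4^(4 + 1) + 4^4 + 3 —bump→ 5^(5 + 1) + 5^5 + 3 = 18753 —(−1)→ 18752
18752 —HB5→ 5^(5 + 1) + 5^5 + 2 —bump→ 6^(6 + 1) + 6^6 + 2 = 326594 —(−1)→ 326593
326593 —HB6→ 6^(6 + 1) + 6^6 + 1 —bump→ 7^(7 + 1) + 7^7 + 1 = 6588345 —(−1)→ 6588344
6588344 —HB7→ 7^(7 + 1) + 7^7 —bump→ 8^(8 + 1) + 8^8 = 150994944 —(−1)→ 150994943
150994943 —HB8→ 8^(8 + 1) + 7·8^7 + 7·8^6 + 7·8^5 + 7·8^4 + 7·8^3 + 7·8^2 + 7·8 + 7 —bump→ 9^(9 + 1) + 7·9^7 + 7·9^6 + 7·9^5 + 7·9^4 + 7·9^3 + 7·9^2 + 7·9 + 7 = 3524450281 —(−1)→ 3524450280

15, 111, 1283, 18752, 326593, 6588344, 150994943, 3524450280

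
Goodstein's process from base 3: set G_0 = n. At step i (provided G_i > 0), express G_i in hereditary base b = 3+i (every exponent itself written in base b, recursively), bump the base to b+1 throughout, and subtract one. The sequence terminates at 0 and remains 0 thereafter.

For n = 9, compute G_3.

19

(0) 9|_3 = 3^2 ↦ 4^2|_4 = 16 ⇒ 15
(1) 15|_4 = 3·4 + 3 ↦ 3·5 + 3|_5 = 18 ⇒ 17
(2) 17|_5 = 3·5 + 2 ↦ 3·6 + 2|_6 = 20 ⇒ 19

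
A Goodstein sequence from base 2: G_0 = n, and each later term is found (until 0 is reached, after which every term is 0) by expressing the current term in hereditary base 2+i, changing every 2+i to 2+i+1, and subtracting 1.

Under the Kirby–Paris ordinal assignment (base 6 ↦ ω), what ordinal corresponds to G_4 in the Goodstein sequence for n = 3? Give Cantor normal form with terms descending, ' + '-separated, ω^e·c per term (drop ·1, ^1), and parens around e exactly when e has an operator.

1

[0] 3 ≡ 2 + 1 (base 2). Lift 3: 4. −1: 3.
[1] 3 ≡ 3 (base 3). Lift 4: 4. −1: 3.
[2] 3 ≡ 3 (base 4). Lift 5: 3. −1: 2.
[3] 2 ≡ 2 (base 5). Lift 6: 2. −1: 1.
[4] 1 ≡ 1 (base 6). Lift 7: 1. −1: 0.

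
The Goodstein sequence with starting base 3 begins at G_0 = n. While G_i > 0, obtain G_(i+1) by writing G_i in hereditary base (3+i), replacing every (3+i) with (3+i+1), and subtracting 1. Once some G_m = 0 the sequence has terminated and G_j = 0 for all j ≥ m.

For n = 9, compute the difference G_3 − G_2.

2

9 —HB3→ 3^2 —bump→ 4^2 = 16 —(−1)→ 15
15 —HB4→ 3·4 + 3 —bump→ 3·5 + 3 = 18 —(−1)→ 17
17 —HB5→ 3·5 + 2 —bump→ 3·6 + 2 = 20 —(−1)→ 19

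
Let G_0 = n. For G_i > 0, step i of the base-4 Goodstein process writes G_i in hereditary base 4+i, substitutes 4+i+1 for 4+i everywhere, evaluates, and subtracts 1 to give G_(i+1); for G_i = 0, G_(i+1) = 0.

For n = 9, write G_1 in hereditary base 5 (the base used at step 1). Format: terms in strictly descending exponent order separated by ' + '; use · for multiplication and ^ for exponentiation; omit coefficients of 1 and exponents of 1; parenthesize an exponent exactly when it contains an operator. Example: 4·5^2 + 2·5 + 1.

2·5

i=0: 9 = 2·4 + 1 (b=4); 4→5: 2·5 + 1 = 11; 11−1 = 10
i=1: 10 = 2·5 (b=5); 5→6: 2·6 = 12; 12−1 = 11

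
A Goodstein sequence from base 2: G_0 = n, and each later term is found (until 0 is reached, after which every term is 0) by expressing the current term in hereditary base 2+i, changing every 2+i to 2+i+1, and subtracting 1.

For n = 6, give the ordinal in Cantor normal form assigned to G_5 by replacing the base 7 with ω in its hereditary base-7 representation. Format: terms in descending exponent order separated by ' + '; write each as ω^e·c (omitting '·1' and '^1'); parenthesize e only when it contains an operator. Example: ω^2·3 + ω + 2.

ω^5·5 + ω^4·5 + ω^3·5 + ω^2·5 + ω·5 + 4

step 0: 6 = 2^2 + 2; sub 3 for 2: 3^3 + 3; = 30; G_1 = 30−1 = 29
step 1: 29 = 3^3 + 2; sub 4 for 3: 4^4 + 2; = 258; G_2 = 258−1 = 257
step 2: 257 = 4^4 + 1; sub 5 for 4: 5^5 + 1; = 3126; G_3 = 3126−1 = 3125
step 3: 3125 = 5^5; sub 6 for 5: 6^6; = 46656; G_4 = 46656−1 = 46655
step 4: 46655 = 5·6^5 + 5·6^4 + 5·6^3 + 5·6^2 + 5·6 + 5; sub 7 for 6: 5·7^5 + 5·7^4 + 5·7^3 + 5·7^2 + 5·7 + 5; = 98040; G_5 = 98040−1 = 98039
step 5: 98039 = 5·7^5 + 5·7^4 + 5·7^3 + 5·7^2 + 5·7 + 4; sub 8 for 7: 5·8^5 + 5·8^4 + 5·8^3 + 5·8^2 + 5·8 + 4; = 187244; G_6 = 187244−1 = 187243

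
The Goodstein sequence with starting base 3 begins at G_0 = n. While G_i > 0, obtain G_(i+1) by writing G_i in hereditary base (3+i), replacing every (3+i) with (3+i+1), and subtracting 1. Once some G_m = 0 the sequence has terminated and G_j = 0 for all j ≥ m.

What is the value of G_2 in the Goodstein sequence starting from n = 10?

(0) 10|_3 = 3^2 + 1 ↦ 4^2 + 1|_4 = 17 ⇒ 16
(1) 16|_4 = 4^2 ↦ 5^2|_5 = 25 ⇒ 24
(2) 24|_5 = 4·5 + 4 ↦ 4·6 + 4|_6 = 28 ⇒ 27

24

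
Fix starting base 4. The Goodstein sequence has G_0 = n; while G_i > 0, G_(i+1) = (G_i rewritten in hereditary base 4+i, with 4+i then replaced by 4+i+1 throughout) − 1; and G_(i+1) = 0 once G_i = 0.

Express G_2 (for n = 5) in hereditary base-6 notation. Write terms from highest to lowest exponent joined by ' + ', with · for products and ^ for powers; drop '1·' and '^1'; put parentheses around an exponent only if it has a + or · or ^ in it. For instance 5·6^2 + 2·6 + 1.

5

5 —HB4→ 4 + 1 —bump→ 5 + 1 = 6 —(−1)→ 5
5 —HB5→ 5 —bump→ 6 = 6 —(−1)→ 5
5 —HB6→ 5 —bump→ 5 = 5 —(−1)→ 4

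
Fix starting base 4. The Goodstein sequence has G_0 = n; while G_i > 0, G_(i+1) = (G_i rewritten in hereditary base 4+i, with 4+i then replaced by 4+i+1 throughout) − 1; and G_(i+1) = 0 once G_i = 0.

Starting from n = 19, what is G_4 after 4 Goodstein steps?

63

19 —HB4→ 4^2 + 3 —bump→ 5^2 + 3 = 28 —(−1)→ 27
27 —HB5→ 5^2 + 2 —bump→ 6^2 + 2 = 38 —(−1)→ 37
37 —HB6→ 6^2 + 1 —bump→ 7^2 + 1 = 50 —(−1)→ 49
49 —HB7→ 7^2 —bump→ 8^2 = 64 —(−1)→ 63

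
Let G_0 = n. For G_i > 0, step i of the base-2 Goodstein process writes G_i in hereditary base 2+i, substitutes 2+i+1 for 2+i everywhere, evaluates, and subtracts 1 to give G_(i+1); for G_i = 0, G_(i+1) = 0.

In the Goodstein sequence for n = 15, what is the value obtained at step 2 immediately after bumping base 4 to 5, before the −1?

[0] 15 ≡ 2^(2 + 1) + 2^2 + 2 + 1 (base 2). Lift 3: 112. −1: 111.
[1] 111 ≡ 3^(3 + 1) + 3^3 + 3 (base 3). Lift 4: 1284. −1: 1283.
[2] 1283 ≡ 4^(4 + 1) + 4^4 + 3 (base 4). Lift 5: 18753. −1: 18752.

18753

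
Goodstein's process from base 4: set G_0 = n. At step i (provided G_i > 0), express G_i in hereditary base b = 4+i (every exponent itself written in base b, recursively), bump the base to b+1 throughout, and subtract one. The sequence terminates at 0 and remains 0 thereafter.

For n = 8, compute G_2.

9

(0) 8|_4 = 2·4 ↦ 2·5|_5 = 10 ⇒ 9
(1) 9|_5 = 5 + 4 ↦ 6 + 4|_6 = 10 ⇒ 9
(2) 9|_6 = 6 + 3 ↦ 7 + 3|_7 = 10 ⇒ 9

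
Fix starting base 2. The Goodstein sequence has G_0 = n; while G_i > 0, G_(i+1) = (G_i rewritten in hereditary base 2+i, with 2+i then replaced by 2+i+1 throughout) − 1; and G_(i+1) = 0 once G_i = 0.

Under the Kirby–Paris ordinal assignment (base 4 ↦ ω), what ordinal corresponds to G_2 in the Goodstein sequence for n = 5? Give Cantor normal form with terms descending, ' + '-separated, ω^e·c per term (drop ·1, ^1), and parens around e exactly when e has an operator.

ω^3·3 + ω^2·3 + ω·3 + 3

5 —HB2→ 2^2 + 1 —bump→ 3^3 + 1 = 28 —(−1)→ 27
27 —HB3→ 3^3 —bump→ 4^4 = 256 —(−1)→ 255
255 —HB4→ 3·4^3 + 3·4^2 + 3·4 + 3 —bump→ 3·5^3 + 3·5^2 + 3·5 + 3 = 468 —(−1)→ 467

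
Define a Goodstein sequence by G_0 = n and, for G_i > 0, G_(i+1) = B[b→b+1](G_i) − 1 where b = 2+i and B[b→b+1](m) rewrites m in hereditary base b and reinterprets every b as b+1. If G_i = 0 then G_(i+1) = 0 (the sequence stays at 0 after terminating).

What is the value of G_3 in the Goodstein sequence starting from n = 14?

18750

base 2: 14 = 2^(2 + 1) + 2^2 + 2; at 3: 3^(3 + 1) + 3^3 + 3 = 111; next = 110
base 3: 110 = 3^(3 + 1) + 3^3 + 2; at 4: 4^(4 + 1) + 4^4 + 2 = 1282; next = 1281
base 4: 1281 = 4^(4 + 1) + 4^4 + 1; at 5: 5^(5 + 1) + 5^5 + 1 = 18751; next = 18750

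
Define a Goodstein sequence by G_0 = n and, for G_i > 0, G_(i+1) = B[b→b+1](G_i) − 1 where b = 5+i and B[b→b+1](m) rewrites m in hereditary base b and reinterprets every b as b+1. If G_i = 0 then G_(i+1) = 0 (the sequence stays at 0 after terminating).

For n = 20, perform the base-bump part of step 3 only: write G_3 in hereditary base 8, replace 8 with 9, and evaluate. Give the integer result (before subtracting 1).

30

G_0=20  [base 5] 4·5  →[5↦6]→  4·6 = 24  −1 ⇒ G_1=23
G_1=23  [base 6] 3·6 + 5  →[6↦7]→  3·7 + 5 = 26  −1 ⇒ G_2=25
G_2=25  [base 7] 3·7 + 4  →[7↦8]→  3·8 + 4 = 28  −1 ⇒ G_3=27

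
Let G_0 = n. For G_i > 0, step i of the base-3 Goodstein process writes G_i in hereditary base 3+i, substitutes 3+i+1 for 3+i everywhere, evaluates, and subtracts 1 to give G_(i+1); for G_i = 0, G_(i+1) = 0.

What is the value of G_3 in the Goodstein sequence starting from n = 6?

6 —HB3→ 2·3 —bump→ 2·4 = 8 —(−1)→ 7
7 —HB4→ 4 + 3 —bump→ 5 + 3 = 8 —(−1)→ 7
7 —HB5→ 5 + 2 —bump→ 6 + 2 = 8 —(−1)→ 7

7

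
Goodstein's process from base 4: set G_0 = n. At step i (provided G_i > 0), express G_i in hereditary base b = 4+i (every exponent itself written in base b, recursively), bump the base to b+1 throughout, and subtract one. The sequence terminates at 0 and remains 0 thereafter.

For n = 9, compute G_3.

11

G_0=9  [base 4] 2·4 + 1  →[4↦5]→  2·5 + 1 = 11  −1 ⇒ G_1=10
G_1=10  [base 5] 2·5  →[5↦6]→  2·6 = 12  −1 ⇒ G_2=11
G_2=11  [base 6] 6 + 5  →[6↦7]→  7 + 5 = 12  −1 ⇒ G_3=11
G_3=11  [base 7] 7 + 4  →[7↦8]→  8 + 4 = 12  −1 ⇒ G_4=11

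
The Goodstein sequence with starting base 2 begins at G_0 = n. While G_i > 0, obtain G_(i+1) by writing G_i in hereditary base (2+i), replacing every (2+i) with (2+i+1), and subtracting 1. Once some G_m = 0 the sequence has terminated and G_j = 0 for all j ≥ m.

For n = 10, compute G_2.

1025

G_0=10  [base 2] 2^(2 + 1) + 2  →[2↦3]→  3^(3 + 1) + 3 = 84  −1 ⇒ G_1=83
G_1=83  [base 3] 3^(3 + 1) + 2  →[3↦4]→  4^(4 + 1) + 2 = 1026  −1 ⇒ G_2=1025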